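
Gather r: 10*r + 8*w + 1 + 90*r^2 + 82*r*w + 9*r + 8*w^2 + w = 90*r^2 + r*(82*w + 19) + 8*w^2 + 9*w + 1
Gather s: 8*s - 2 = 8*s - 2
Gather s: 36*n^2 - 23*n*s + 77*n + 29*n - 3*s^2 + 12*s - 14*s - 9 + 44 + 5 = 36*n^2 + 106*n - 3*s^2 + s*(-23*n - 2) + 40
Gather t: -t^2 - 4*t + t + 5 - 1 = -t^2 - 3*t + 4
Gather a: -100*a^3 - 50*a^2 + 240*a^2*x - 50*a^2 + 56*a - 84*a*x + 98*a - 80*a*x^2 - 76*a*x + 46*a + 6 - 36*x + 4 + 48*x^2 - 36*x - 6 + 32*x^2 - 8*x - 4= -100*a^3 + a^2*(240*x - 100) + a*(-80*x^2 - 160*x + 200) + 80*x^2 - 80*x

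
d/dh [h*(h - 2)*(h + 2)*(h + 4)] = 4*h^3 + 12*h^2 - 8*h - 16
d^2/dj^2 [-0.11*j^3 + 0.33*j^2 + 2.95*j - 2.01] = 0.66 - 0.66*j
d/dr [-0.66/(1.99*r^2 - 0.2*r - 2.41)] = (2.6268*r - 0.132)/(-1.99*r^2 + 0.2*r + 2.41)^2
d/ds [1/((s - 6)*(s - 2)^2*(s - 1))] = (-(s - 6)*(s - 2) - 2*(s - 6)*(s - 1) - (s - 2)*(s - 1))/((s - 6)^2*(s - 2)^3*(s - 1)^2)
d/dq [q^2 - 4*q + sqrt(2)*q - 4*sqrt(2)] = 2*q - 4 + sqrt(2)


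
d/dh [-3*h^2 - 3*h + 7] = -6*h - 3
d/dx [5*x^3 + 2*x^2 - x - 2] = 15*x^2 + 4*x - 1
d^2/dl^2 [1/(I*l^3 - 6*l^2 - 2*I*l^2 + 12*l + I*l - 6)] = (-12*I*l^2 + l*(96 + 8*I) - 24 + 214*I)/(l^7 + l^6*(-4 + 18*I) + l^5*(-102 - 72*I) + l^4*(428 - 108*I) + l^3*(-647 + 792*I) + l^2*(432 - 1278*I) + l*(-108 + 864*I) - 216*I)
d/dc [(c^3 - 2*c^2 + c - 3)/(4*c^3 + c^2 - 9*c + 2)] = (9*c^4 - 26*c^3 + 59*c^2 - 2*c - 25)/(16*c^6 + 8*c^5 - 71*c^4 - 2*c^3 + 85*c^2 - 36*c + 4)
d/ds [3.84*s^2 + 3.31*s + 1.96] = 7.68*s + 3.31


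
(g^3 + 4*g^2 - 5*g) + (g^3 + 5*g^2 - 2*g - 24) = 2*g^3 + 9*g^2 - 7*g - 24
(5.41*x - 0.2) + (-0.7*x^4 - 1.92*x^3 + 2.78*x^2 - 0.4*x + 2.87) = -0.7*x^4 - 1.92*x^3 + 2.78*x^2 + 5.01*x + 2.67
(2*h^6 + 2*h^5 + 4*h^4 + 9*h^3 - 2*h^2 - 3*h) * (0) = 0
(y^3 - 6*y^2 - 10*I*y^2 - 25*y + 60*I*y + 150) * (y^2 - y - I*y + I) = y^5 - 7*y^4 - 11*I*y^4 - 29*y^3 + 77*I*y^3 + 245*y^2 - 41*I*y^2 - 210*y - 175*I*y + 150*I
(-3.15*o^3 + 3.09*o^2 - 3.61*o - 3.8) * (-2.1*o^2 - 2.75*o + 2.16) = 6.615*o^5 + 2.1735*o^4 - 7.7205*o^3 + 24.5819*o^2 + 2.6524*o - 8.208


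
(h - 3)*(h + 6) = h^2 + 3*h - 18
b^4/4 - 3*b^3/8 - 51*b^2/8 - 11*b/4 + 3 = (b/4 + 1)*(b - 6)*(b - 1/2)*(b + 1)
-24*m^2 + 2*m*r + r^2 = (-4*m + r)*(6*m + r)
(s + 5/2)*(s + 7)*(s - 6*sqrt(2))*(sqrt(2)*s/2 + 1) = sqrt(2)*s^4/2 - 5*s^3 + 19*sqrt(2)*s^3/4 - 95*s^2/2 + 11*sqrt(2)*s^2/4 - 175*s/2 - 57*sqrt(2)*s - 105*sqrt(2)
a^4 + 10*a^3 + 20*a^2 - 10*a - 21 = (a - 1)*(a + 1)*(a + 3)*(a + 7)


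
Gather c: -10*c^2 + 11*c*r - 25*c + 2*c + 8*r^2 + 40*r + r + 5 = -10*c^2 + c*(11*r - 23) + 8*r^2 + 41*r + 5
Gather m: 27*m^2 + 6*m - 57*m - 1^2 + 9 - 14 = 27*m^2 - 51*m - 6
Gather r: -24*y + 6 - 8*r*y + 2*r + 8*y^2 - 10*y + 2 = r*(2 - 8*y) + 8*y^2 - 34*y + 8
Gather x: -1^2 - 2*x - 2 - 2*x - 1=-4*x - 4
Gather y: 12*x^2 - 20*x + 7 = 12*x^2 - 20*x + 7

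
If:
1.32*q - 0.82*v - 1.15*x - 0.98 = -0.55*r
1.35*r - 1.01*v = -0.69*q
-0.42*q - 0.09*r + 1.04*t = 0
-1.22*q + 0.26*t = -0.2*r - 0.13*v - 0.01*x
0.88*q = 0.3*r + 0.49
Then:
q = 5.03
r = 13.12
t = 3.17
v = 20.97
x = -3.76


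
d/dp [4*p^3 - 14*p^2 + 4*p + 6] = 12*p^2 - 28*p + 4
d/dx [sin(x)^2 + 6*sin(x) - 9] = 2*(sin(x) + 3)*cos(x)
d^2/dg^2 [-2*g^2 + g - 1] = -4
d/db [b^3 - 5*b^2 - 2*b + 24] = 3*b^2 - 10*b - 2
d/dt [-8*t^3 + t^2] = 2*t*(1 - 12*t)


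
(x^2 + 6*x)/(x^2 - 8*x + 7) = x*(x + 6)/(x^2 - 8*x + 7)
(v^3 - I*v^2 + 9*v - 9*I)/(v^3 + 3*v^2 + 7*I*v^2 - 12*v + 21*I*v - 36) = (v^2 - 4*I*v - 3)/(v^2 + v*(3 + 4*I) + 12*I)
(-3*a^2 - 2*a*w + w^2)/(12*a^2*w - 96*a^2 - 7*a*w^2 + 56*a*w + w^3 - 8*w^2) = (a + w)/(-4*a*w + 32*a + w^2 - 8*w)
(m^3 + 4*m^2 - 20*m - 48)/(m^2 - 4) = (m^2 + 2*m - 24)/(m - 2)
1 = 1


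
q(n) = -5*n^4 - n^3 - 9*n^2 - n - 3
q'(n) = -20*n^3 - 3*n^2 - 18*n - 1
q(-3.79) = -1105.68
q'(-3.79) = 1112.93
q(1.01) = -19.42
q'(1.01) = -42.85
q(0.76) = -11.07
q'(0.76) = -25.19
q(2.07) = -144.31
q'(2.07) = -228.51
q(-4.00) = -1359.00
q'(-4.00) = 1303.00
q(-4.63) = -2389.75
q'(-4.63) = 2003.09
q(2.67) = -342.97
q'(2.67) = -451.13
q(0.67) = -9.02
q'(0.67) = -20.42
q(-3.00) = -459.00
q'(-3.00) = 566.00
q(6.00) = -7029.00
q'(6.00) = -4537.00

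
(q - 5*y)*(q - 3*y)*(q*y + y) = q^3*y - 8*q^2*y^2 + q^2*y + 15*q*y^3 - 8*q*y^2 + 15*y^3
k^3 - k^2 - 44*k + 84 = (k - 6)*(k - 2)*(k + 7)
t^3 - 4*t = t*(t - 2)*(t + 2)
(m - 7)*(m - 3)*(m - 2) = m^3 - 12*m^2 + 41*m - 42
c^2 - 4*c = c*(c - 4)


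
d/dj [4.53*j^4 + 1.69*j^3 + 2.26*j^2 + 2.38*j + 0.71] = 18.12*j^3 + 5.07*j^2 + 4.52*j + 2.38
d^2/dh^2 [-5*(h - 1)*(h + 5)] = -10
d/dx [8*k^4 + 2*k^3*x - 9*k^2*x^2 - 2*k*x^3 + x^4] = 2*k^3 - 18*k^2*x - 6*k*x^2 + 4*x^3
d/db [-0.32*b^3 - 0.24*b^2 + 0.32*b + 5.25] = -0.96*b^2 - 0.48*b + 0.32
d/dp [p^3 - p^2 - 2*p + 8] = 3*p^2 - 2*p - 2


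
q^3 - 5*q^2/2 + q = q*(q - 2)*(q - 1/2)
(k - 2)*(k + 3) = k^2 + k - 6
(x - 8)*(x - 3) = x^2 - 11*x + 24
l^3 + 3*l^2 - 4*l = l*(l - 1)*(l + 4)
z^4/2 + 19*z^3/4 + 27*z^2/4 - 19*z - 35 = (z/2 + 1)*(z - 2)*(z + 5/2)*(z + 7)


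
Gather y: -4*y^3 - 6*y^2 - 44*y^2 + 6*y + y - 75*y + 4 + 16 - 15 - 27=-4*y^3 - 50*y^2 - 68*y - 22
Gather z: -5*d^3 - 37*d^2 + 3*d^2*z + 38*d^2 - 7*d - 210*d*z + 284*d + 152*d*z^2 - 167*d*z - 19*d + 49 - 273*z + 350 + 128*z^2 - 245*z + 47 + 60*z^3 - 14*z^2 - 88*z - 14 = -5*d^3 + d^2 + 258*d + 60*z^3 + z^2*(152*d + 114) + z*(3*d^2 - 377*d - 606) + 432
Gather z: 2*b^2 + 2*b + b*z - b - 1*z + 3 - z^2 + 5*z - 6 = 2*b^2 + b - z^2 + z*(b + 4) - 3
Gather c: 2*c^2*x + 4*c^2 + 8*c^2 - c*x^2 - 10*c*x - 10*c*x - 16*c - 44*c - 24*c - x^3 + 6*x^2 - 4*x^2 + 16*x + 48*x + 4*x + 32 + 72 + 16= c^2*(2*x + 12) + c*(-x^2 - 20*x - 84) - x^3 + 2*x^2 + 68*x + 120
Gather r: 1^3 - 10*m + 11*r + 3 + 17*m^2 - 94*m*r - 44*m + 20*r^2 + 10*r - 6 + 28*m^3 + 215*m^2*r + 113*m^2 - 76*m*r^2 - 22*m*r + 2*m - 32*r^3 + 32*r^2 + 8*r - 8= 28*m^3 + 130*m^2 - 52*m - 32*r^3 + r^2*(52 - 76*m) + r*(215*m^2 - 116*m + 29) - 10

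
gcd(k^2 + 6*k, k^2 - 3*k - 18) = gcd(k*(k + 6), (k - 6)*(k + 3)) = 1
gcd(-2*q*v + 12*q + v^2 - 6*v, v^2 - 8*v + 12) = v - 6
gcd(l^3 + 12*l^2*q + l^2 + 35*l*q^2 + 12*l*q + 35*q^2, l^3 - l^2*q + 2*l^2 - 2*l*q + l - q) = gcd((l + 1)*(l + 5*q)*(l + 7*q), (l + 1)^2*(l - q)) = l + 1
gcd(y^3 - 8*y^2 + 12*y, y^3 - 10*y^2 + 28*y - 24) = y^2 - 8*y + 12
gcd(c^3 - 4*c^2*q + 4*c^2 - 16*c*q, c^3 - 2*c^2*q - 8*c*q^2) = -c^2 + 4*c*q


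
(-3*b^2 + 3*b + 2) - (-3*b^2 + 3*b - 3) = 5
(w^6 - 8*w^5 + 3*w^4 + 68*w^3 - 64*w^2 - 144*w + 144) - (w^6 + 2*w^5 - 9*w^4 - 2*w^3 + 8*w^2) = -10*w^5 + 12*w^4 + 70*w^3 - 72*w^2 - 144*w + 144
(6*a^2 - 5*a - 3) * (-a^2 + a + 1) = -6*a^4 + 11*a^3 + 4*a^2 - 8*a - 3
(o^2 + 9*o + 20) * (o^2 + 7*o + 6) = o^4 + 16*o^3 + 89*o^2 + 194*o + 120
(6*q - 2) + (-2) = 6*q - 4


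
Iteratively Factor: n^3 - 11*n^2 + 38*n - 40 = (n - 2)*(n^2 - 9*n + 20) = (n - 4)*(n - 2)*(n - 5)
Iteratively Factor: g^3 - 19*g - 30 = (g + 2)*(g^2 - 2*g - 15) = (g - 5)*(g + 2)*(g + 3)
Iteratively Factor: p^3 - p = (p)*(p^2 - 1) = p*(p + 1)*(p - 1)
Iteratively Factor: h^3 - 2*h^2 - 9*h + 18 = (h - 3)*(h^2 + h - 6) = (h - 3)*(h + 3)*(h - 2)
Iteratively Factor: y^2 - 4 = (y - 2)*(y + 2)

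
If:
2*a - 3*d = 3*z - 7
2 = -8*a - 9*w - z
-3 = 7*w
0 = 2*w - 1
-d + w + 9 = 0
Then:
No Solution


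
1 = 1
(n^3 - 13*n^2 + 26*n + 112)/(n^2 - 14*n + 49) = (n^2 - 6*n - 16)/(n - 7)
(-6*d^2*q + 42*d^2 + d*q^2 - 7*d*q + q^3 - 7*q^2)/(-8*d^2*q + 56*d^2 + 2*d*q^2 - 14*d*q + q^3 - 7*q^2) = (3*d + q)/(4*d + q)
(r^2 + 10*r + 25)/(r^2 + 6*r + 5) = (r + 5)/(r + 1)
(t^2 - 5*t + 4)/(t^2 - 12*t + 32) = (t - 1)/(t - 8)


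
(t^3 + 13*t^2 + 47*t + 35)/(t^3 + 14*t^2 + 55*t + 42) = (t + 5)/(t + 6)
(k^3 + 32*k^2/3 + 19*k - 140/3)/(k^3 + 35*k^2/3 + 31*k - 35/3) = (3*k - 4)/(3*k - 1)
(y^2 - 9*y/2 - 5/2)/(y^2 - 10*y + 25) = (y + 1/2)/(y - 5)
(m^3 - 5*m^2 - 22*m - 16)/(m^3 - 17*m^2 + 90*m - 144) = (m^2 + 3*m + 2)/(m^2 - 9*m + 18)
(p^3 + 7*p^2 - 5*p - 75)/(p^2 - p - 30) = (p^2 + 2*p - 15)/(p - 6)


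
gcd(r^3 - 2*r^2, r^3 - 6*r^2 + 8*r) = r^2 - 2*r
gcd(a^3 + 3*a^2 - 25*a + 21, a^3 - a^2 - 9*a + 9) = a^2 - 4*a + 3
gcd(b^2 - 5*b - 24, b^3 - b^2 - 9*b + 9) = b + 3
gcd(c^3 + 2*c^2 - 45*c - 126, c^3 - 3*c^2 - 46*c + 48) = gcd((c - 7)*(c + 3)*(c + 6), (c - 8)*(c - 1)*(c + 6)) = c + 6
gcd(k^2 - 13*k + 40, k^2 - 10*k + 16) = k - 8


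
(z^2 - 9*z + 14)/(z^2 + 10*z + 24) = (z^2 - 9*z + 14)/(z^2 + 10*z + 24)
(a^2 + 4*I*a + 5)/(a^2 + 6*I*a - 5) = (a - I)/(a + I)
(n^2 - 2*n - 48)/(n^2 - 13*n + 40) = (n + 6)/(n - 5)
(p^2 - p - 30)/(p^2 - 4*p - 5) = (-p^2 + p + 30)/(-p^2 + 4*p + 5)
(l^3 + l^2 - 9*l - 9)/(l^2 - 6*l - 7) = (l^2 - 9)/(l - 7)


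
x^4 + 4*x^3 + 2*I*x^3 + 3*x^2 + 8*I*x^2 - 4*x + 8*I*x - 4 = (x + 2)^2*(x + I)^2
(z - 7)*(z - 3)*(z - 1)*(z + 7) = z^4 - 4*z^3 - 46*z^2 + 196*z - 147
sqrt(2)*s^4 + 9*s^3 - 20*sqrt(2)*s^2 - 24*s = s*(s - 2*sqrt(2))*(s + 6*sqrt(2))*(sqrt(2)*s + 1)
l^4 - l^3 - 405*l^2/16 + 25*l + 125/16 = (l - 5)*(l - 5/4)*(l + 1/4)*(l + 5)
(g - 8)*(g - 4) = g^2 - 12*g + 32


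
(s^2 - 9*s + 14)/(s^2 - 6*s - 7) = (s - 2)/(s + 1)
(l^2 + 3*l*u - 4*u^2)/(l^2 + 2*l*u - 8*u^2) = (-l + u)/(-l + 2*u)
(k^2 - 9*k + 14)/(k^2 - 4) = (k - 7)/(k + 2)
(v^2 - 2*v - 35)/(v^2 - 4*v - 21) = (v + 5)/(v + 3)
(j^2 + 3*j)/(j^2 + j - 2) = j*(j + 3)/(j^2 + j - 2)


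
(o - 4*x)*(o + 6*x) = o^2 + 2*o*x - 24*x^2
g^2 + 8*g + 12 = (g + 2)*(g + 6)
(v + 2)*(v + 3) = v^2 + 5*v + 6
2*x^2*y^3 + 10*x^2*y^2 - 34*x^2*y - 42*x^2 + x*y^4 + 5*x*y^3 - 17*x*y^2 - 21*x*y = (2*x + y)*(y - 3)*(y + 7)*(x*y + x)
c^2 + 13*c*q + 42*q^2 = (c + 6*q)*(c + 7*q)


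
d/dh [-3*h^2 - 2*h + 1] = -6*h - 2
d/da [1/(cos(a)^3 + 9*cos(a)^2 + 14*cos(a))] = (3*sin(a) + 14*sin(a)/cos(a)^2 + 18*tan(a))/((cos(a) + 2)^2*(cos(a) + 7)^2)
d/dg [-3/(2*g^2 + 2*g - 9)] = 6*(2*g + 1)/(2*g^2 + 2*g - 9)^2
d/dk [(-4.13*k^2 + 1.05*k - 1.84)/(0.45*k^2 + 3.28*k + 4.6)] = (-14.0189*k^2 - 36.34*k + 10.8652)/(0.2025*k^4 + 2.952*k^3 + 14.8984*k^2 + 30.176*k + 21.16)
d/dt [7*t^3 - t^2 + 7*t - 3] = 21*t^2 - 2*t + 7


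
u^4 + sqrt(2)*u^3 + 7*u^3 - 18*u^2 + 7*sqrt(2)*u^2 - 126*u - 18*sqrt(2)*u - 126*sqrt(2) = (u + 7)*(u - 3*sqrt(2))*(u + sqrt(2))*(u + 3*sqrt(2))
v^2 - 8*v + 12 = (v - 6)*(v - 2)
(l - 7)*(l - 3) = l^2 - 10*l + 21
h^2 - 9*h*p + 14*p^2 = (h - 7*p)*(h - 2*p)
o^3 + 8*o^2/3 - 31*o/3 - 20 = (o - 3)*(o + 5/3)*(o + 4)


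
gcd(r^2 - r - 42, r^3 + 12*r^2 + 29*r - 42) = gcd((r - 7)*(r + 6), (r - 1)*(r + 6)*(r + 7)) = r + 6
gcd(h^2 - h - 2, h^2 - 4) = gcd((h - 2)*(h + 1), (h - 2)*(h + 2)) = h - 2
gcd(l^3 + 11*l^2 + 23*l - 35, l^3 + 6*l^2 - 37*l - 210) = l^2 + 12*l + 35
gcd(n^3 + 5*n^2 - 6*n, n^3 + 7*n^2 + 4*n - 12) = n^2 + 5*n - 6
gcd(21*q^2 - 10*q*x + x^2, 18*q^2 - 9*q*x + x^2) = -3*q + x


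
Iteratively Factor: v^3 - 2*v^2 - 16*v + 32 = (v - 4)*(v^2 + 2*v - 8) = (v - 4)*(v - 2)*(v + 4)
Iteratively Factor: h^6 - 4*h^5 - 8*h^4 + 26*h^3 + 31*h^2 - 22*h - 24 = (h - 3)*(h^5 - h^4 - 11*h^3 - 7*h^2 + 10*h + 8) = (h - 3)*(h + 1)*(h^4 - 2*h^3 - 9*h^2 + 2*h + 8) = (h - 3)*(h + 1)*(h + 2)*(h^3 - 4*h^2 - h + 4) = (h - 3)*(h - 1)*(h + 1)*(h + 2)*(h^2 - 3*h - 4) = (h - 3)*(h - 1)*(h + 1)^2*(h + 2)*(h - 4)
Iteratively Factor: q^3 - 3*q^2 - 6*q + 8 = (q - 4)*(q^2 + q - 2) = (q - 4)*(q + 2)*(q - 1)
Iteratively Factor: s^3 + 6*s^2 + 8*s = (s)*(s^2 + 6*s + 8) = s*(s + 2)*(s + 4)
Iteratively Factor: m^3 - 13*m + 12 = (m - 1)*(m^2 + m - 12) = (m - 1)*(m + 4)*(m - 3)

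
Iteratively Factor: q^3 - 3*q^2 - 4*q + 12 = (q - 2)*(q^2 - q - 6) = (q - 3)*(q - 2)*(q + 2)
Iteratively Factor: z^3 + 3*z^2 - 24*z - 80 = (z + 4)*(z^2 - z - 20) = (z - 5)*(z + 4)*(z + 4)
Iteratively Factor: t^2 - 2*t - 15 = (t - 5)*(t + 3)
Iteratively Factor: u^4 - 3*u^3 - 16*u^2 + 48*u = (u - 3)*(u^3 - 16*u) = u*(u - 3)*(u^2 - 16) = u*(u - 4)*(u - 3)*(u + 4)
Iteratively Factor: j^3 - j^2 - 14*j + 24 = (j - 3)*(j^2 + 2*j - 8) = (j - 3)*(j - 2)*(j + 4)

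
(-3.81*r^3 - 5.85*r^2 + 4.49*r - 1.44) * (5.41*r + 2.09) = -20.6121*r^4 - 39.6114*r^3 + 12.0644*r^2 + 1.5937*r - 3.0096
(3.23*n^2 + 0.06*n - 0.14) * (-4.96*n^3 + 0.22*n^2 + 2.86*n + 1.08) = -16.0208*n^5 + 0.413*n^4 + 9.9454*n^3 + 3.6292*n^2 - 0.3356*n - 0.1512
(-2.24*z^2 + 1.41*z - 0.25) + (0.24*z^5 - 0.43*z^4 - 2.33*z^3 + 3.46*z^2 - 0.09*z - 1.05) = 0.24*z^5 - 0.43*z^4 - 2.33*z^3 + 1.22*z^2 + 1.32*z - 1.3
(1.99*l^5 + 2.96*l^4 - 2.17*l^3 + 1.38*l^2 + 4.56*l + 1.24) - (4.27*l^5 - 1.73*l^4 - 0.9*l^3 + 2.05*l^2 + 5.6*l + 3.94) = -2.28*l^5 + 4.69*l^4 - 1.27*l^3 - 0.67*l^2 - 1.04*l - 2.7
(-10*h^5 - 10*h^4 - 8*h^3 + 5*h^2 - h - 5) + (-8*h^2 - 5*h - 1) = -10*h^5 - 10*h^4 - 8*h^3 - 3*h^2 - 6*h - 6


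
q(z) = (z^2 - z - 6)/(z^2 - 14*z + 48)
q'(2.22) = 0.09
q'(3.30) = 0.51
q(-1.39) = -0.04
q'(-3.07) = -0.06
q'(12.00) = -1.23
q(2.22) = -0.15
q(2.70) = -0.08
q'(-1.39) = -0.06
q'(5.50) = 44.00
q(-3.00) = 0.06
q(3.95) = 0.68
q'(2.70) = 0.21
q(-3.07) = 0.06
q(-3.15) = 0.07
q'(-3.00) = -0.06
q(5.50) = 15.00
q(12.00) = 5.25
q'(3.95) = 1.33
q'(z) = (14 - 2*z)*(z^2 - z - 6)/(z^2 - 14*z + 48)^2 + (2*z - 1)/(z^2 - 14*z + 48) = (-13*z^2 + 108*z - 132)/(z^4 - 28*z^3 + 292*z^2 - 1344*z + 2304)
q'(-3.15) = -0.06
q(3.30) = 0.13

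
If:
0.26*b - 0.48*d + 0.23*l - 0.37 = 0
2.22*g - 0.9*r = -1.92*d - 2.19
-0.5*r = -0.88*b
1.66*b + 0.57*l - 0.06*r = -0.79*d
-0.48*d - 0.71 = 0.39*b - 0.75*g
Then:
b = 1.40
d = -1.11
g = 0.97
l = -2.28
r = 2.46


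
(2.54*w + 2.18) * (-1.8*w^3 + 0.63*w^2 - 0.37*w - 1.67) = -4.572*w^4 - 2.3238*w^3 + 0.4336*w^2 - 5.0484*w - 3.6406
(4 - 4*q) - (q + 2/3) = 10/3 - 5*q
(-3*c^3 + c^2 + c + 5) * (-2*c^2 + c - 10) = 6*c^5 - 5*c^4 + 29*c^3 - 19*c^2 - 5*c - 50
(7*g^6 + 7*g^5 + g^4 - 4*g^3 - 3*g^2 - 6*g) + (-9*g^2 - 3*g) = 7*g^6 + 7*g^5 + g^4 - 4*g^3 - 12*g^2 - 9*g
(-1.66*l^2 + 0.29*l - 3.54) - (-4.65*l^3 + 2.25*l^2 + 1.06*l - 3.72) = 4.65*l^3 - 3.91*l^2 - 0.77*l + 0.18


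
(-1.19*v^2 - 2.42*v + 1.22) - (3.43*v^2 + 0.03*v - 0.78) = -4.62*v^2 - 2.45*v + 2.0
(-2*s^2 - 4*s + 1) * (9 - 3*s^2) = 6*s^4 + 12*s^3 - 21*s^2 - 36*s + 9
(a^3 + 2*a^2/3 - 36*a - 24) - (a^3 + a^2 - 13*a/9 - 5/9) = -a^2/3 - 311*a/9 - 211/9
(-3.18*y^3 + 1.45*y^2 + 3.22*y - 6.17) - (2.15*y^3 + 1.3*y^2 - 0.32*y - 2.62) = -5.33*y^3 + 0.15*y^2 + 3.54*y - 3.55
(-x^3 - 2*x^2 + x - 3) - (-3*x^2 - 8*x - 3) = -x^3 + x^2 + 9*x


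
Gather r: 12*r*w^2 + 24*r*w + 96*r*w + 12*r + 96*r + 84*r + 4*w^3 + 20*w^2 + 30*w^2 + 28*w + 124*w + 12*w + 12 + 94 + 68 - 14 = r*(12*w^2 + 120*w + 192) + 4*w^3 + 50*w^2 + 164*w + 160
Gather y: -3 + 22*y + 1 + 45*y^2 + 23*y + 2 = 45*y^2 + 45*y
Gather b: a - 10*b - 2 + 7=a - 10*b + 5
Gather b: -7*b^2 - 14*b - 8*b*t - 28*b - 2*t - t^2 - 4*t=-7*b^2 + b*(-8*t - 42) - t^2 - 6*t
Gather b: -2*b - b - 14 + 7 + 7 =-3*b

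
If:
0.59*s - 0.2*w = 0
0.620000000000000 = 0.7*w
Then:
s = 0.30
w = 0.89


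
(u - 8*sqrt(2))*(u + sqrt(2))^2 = u^3 - 6*sqrt(2)*u^2 - 30*u - 16*sqrt(2)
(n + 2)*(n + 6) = n^2 + 8*n + 12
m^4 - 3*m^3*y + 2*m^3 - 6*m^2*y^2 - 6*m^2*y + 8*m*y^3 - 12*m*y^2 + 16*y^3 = (m + 2)*(m - 4*y)*(m - y)*(m + 2*y)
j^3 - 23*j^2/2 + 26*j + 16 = (j - 8)*(j - 4)*(j + 1/2)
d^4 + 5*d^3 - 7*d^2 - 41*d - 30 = (d - 3)*(d + 1)*(d + 2)*(d + 5)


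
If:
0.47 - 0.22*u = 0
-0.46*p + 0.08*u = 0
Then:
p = 0.37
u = 2.14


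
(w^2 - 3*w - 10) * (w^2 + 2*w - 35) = w^4 - w^3 - 51*w^2 + 85*w + 350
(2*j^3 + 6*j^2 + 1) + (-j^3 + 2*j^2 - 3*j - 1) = j^3 + 8*j^2 - 3*j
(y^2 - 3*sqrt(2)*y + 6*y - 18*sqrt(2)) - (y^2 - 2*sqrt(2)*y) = -sqrt(2)*y + 6*y - 18*sqrt(2)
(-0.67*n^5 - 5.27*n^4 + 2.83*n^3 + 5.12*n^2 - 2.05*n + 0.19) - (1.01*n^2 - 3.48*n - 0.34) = -0.67*n^5 - 5.27*n^4 + 2.83*n^3 + 4.11*n^2 + 1.43*n + 0.53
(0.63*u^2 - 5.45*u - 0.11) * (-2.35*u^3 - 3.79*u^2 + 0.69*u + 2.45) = -1.4805*u^5 + 10.4198*u^4 + 21.3487*u^3 - 1.8001*u^2 - 13.4284*u - 0.2695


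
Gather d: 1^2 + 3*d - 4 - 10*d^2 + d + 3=-10*d^2 + 4*d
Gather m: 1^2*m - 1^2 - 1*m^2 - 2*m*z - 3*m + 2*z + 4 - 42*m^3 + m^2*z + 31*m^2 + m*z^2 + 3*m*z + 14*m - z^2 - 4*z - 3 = -42*m^3 + m^2*(z + 30) + m*(z^2 + z + 12) - z^2 - 2*z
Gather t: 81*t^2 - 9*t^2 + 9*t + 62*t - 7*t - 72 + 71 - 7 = 72*t^2 + 64*t - 8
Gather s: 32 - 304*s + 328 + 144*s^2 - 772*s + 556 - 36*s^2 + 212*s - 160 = 108*s^2 - 864*s + 756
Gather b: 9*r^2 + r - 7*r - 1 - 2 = 9*r^2 - 6*r - 3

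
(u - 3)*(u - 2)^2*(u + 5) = u^4 - 2*u^3 - 19*u^2 + 68*u - 60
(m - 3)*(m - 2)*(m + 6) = m^3 + m^2 - 24*m + 36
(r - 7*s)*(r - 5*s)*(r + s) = r^3 - 11*r^2*s + 23*r*s^2 + 35*s^3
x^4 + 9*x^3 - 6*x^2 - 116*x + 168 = (x - 2)^2*(x + 6)*(x + 7)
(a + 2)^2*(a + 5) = a^3 + 9*a^2 + 24*a + 20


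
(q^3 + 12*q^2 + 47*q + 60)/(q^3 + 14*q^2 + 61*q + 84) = (q + 5)/(q + 7)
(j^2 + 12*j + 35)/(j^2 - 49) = (j + 5)/(j - 7)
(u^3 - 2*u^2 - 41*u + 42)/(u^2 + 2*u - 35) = (u^3 - 2*u^2 - 41*u + 42)/(u^2 + 2*u - 35)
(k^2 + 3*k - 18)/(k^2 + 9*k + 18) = (k - 3)/(k + 3)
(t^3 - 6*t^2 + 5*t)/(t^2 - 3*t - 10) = t*(t - 1)/(t + 2)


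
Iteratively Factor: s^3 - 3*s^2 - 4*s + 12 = (s - 2)*(s^2 - s - 6) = (s - 2)*(s + 2)*(s - 3)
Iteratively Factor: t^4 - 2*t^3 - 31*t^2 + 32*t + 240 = (t + 4)*(t^3 - 6*t^2 - 7*t + 60) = (t - 4)*(t + 4)*(t^2 - 2*t - 15) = (t - 5)*(t - 4)*(t + 4)*(t + 3)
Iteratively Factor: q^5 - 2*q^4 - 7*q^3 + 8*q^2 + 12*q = (q - 3)*(q^4 + q^3 - 4*q^2 - 4*q) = (q - 3)*(q - 2)*(q^3 + 3*q^2 + 2*q) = (q - 3)*(q - 2)*(q + 2)*(q^2 + q) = (q - 3)*(q - 2)*(q + 1)*(q + 2)*(q)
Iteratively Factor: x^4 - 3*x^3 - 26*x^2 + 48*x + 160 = (x - 4)*(x^3 + x^2 - 22*x - 40) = (x - 4)*(x + 4)*(x^2 - 3*x - 10) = (x - 5)*(x - 4)*(x + 4)*(x + 2)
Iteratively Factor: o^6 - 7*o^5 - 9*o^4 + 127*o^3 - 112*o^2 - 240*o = (o - 4)*(o^5 - 3*o^4 - 21*o^3 + 43*o^2 + 60*o) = (o - 5)*(o - 4)*(o^4 + 2*o^3 - 11*o^2 - 12*o) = (o - 5)*(o - 4)*(o + 4)*(o^3 - 2*o^2 - 3*o) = (o - 5)*(o - 4)*(o + 1)*(o + 4)*(o^2 - 3*o) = o*(o - 5)*(o - 4)*(o + 1)*(o + 4)*(o - 3)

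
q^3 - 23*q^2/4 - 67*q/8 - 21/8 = (q - 7)*(q + 1/2)*(q + 3/4)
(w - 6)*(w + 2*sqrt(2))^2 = w^3 - 6*w^2 + 4*sqrt(2)*w^2 - 24*sqrt(2)*w + 8*w - 48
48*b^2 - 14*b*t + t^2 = (-8*b + t)*(-6*b + t)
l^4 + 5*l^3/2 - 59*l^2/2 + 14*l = l*(l - 4)*(l - 1/2)*(l + 7)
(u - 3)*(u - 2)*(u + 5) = u^3 - 19*u + 30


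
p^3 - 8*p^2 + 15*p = p*(p - 5)*(p - 3)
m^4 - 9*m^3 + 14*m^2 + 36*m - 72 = (m - 6)*(m - 3)*(m - 2)*(m + 2)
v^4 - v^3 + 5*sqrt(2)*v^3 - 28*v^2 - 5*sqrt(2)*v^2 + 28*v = v*(v - 1)*(v - 2*sqrt(2))*(v + 7*sqrt(2))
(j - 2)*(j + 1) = j^2 - j - 2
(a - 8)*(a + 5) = a^2 - 3*a - 40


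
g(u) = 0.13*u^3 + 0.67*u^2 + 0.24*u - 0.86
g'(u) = 0.39*u^2 + 1.34*u + 0.24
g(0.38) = -0.66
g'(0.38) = 0.81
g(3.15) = 10.61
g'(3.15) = 8.33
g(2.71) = 7.30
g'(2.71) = 6.74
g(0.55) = -0.50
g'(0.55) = 1.09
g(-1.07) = -0.51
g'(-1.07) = -0.75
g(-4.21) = 0.30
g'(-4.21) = 1.51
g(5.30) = 38.59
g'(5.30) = 18.30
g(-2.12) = 0.40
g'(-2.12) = -0.85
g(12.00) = 323.14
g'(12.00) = 72.48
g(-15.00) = -292.46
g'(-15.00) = 67.89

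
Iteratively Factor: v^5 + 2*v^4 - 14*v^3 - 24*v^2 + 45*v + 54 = (v + 1)*(v^4 + v^3 - 15*v^2 - 9*v + 54) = (v + 1)*(v + 3)*(v^3 - 2*v^2 - 9*v + 18) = (v + 1)*(v + 3)^2*(v^2 - 5*v + 6) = (v - 2)*(v + 1)*(v + 3)^2*(v - 3)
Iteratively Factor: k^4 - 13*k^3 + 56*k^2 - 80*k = (k - 4)*(k^3 - 9*k^2 + 20*k) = k*(k - 4)*(k^2 - 9*k + 20) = k*(k - 4)^2*(k - 5)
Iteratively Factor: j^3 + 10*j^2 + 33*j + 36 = (j + 3)*(j^2 + 7*j + 12) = (j + 3)*(j + 4)*(j + 3)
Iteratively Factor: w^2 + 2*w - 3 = (w - 1)*(w + 3)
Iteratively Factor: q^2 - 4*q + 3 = (q - 1)*(q - 3)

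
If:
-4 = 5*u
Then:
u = -4/5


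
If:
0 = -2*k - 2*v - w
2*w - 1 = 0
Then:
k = -v - 1/4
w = 1/2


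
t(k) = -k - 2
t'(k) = -1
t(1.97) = -3.97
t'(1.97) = -1.00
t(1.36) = -3.36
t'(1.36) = -1.00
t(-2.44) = 0.44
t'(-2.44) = -1.00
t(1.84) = -3.84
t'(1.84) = -1.00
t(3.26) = -5.26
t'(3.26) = -1.00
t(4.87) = -6.87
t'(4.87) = -1.00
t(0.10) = -2.10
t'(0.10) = -1.00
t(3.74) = -5.74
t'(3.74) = -1.00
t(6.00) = -8.00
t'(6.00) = -1.00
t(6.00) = -8.00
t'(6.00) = -1.00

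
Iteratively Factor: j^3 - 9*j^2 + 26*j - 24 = (j - 2)*(j^2 - 7*j + 12) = (j - 4)*(j - 2)*(j - 3)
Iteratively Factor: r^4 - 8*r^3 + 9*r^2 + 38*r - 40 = (r - 1)*(r^3 - 7*r^2 + 2*r + 40) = (r - 5)*(r - 1)*(r^2 - 2*r - 8) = (r - 5)*(r - 4)*(r - 1)*(r + 2)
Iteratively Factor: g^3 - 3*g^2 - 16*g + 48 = (g - 4)*(g^2 + g - 12) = (g - 4)*(g + 4)*(g - 3)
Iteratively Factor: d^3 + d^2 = (d + 1)*(d^2) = d*(d + 1)*(d)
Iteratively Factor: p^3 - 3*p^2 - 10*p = (p - 5)*(p^2 + 2*p) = p*(p - 5)*(p + 2)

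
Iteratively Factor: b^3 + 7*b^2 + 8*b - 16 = (b + 4)*(b^2 + 3*b - 4) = (b + 4)^2*(b - 1)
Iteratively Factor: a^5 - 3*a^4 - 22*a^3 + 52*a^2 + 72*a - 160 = (a - 5)*(a^4 + 2*a^3 - 12*a^2 - 8*a + 32) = (a - 5)*(a - 2)*(a^3 + 4*a^2 - 4*a - 16) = (a - 5)*(a - 2)^2*(a^2 + 6*a + 8) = (a - 5)*(a - 2)^2*(a + 2)*(a + 4)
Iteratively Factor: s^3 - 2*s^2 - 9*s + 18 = (s + 3)*(s^2 - 5*s + 6) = (s - 2)*(s + 3)*(s - 3)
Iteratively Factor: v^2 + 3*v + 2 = (v + 1)*(v + 2)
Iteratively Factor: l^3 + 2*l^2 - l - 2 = (l + 2)*(l^2 - 1) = (l + 1)*(l + 2)*(l - 1)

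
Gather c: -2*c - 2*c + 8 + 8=16 - 4*c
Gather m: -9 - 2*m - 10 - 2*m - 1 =-4*m - 20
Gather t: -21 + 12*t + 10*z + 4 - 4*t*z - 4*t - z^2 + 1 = t*(8 - 4*z) - z^2 + 10*z - 16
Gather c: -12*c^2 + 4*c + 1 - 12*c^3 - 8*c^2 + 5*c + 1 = -12*c^3 - 20*c^2 + 9*c + 2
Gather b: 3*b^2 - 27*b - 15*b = 3*b^2 - 42*b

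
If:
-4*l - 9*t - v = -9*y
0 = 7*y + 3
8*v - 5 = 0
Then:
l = -9*t/4 - 251/224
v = 5/8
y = -3/7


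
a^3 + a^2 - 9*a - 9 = (a - 3)*(a + 1)*(a + 3)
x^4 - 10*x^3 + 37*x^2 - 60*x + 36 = (x - 3)^2*(x - 2)^2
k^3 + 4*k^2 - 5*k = k*(k - 1)*(k + 5)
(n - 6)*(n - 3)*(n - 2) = n^3 - 11*n^2 + 36*n - 36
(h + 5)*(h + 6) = h^2 + 11*h + 30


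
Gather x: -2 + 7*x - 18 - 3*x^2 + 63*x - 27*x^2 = -30*x^2 + 70*x - 20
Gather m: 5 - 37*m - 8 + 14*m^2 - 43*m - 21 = 14*m^2 - 80*m - 24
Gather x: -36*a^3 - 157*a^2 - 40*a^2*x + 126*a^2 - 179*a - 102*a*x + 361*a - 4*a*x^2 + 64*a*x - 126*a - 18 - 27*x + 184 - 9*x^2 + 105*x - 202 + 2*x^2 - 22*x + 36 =-36*a^3 - 31*a^2 + 56*a + x^2*(-4*a - 7) + x*(-40*a^2 - 38*a + 56)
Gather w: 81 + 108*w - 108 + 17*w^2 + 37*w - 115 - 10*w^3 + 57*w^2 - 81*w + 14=-10*w^3 + 74*w^2 + 64*w - 128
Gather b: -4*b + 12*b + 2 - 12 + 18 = 8*b + 8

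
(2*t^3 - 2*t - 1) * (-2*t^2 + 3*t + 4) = -4*t^5 + 6*t^4 + 12*t^3 - 4*t^2 - 11*t - 4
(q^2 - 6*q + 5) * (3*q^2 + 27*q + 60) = 3*q^4 + 9*q^3 - 87*q^2 - 225*q + 300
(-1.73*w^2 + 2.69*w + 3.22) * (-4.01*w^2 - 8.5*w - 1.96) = 6.9373*w^4 + 3.9181*w^3 - 32.3864*w^2 - 32.6424*w - 6.3112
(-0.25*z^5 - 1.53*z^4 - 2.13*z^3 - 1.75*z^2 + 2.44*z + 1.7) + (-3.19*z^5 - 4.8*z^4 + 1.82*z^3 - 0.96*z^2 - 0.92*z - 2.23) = -3.44*z^5 - 6.33*z^4 - 0.31*z^3 - 2.71*z^2 + 1.52*z - 0.53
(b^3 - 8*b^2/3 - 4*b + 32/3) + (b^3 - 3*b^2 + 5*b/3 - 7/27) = 2*b^3 - 17*b^2/3 - 7*b/3 + 281/27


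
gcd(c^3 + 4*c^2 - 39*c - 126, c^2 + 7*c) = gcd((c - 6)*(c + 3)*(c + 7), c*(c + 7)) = c + 7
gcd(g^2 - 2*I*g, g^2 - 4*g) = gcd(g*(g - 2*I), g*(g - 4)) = g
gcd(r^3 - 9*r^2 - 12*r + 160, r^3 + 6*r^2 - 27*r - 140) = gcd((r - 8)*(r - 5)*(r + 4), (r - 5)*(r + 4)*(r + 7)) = r^2 - r - 20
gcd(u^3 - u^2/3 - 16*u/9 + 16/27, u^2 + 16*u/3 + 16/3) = u + 4/3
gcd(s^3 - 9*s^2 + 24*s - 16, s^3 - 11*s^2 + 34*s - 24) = s^2 - 5*s + 4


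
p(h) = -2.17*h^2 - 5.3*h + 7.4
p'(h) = -4.34*h - 5.3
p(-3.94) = -5.40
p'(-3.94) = 11.80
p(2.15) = -14.03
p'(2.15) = -14.63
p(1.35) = -3.71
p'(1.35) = -11.16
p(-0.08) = 7.81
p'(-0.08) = -4.95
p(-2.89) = 4.59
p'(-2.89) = 7.24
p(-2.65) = 6.21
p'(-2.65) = 6.20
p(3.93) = -46.94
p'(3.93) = -22.36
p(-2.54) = 6.86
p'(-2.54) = 5.72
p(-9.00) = -120.67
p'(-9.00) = 33.76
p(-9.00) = -120.67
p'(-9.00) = 33.76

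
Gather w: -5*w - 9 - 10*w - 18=-15*w - 27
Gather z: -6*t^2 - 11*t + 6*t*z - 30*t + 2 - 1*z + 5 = -6*t^2 - 41*t + z*(6*t - 1) + 7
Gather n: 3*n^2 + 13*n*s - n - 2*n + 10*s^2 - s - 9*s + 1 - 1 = 3*n^2 + n*(13*s - 3) + 10*s^2 - 10*s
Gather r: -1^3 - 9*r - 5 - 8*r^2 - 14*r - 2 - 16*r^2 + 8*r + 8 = -24*r^2 - 15*r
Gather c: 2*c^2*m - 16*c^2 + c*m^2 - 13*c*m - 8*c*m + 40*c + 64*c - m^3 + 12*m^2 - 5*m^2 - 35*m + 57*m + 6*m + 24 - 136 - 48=c^2*(2*m - 16) + c*(m^2 - 21*m + 104) - m^3 + 7*m^2 + 28*m - 160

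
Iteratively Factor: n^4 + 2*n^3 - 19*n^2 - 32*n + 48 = (n - 1)*(n^3 + 3*n^2 - 16*n - 48) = (n - 1)*(n + 3)*(n^2 - 16) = (n - 4)*(n - 1)*(n + 3)*(n + 4)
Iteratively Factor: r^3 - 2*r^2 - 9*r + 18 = (r + 3)*(r^2 - 5*r + 6) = (r - 3)*(r + 3)*(r - 2)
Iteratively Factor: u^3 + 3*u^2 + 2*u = (u + 1)*(u^2 + 2*u) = u*(u + 1)*(u + 2)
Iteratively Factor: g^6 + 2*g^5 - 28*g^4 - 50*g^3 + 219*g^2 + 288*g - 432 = (g - 1)*(g^5 + 3*g^4 - 25*g^3 - 75*g^2 + 144*g + 432) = (g - 4)*(g - 1)*(g^4 + 7*g^3 + 3*g^2 - 63*g - 108) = (g - 4)*(g - 1)*(g + 3)*(g^3 + 4*g^2 - 9*g - 36) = (g - 4)*(g - 1)*(g + 3)*(g + 4)*(g^2 - 9) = (g - 4)*(g - 3)*(g - 1)*(g + 3)*(g + 4)*(g + 3)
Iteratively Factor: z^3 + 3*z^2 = (z)*(z^2 + 3*z) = z^2*(z + 3)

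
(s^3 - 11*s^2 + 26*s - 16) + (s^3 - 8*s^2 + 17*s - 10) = 2*s^3 - 19*s^2 + 43*s - 26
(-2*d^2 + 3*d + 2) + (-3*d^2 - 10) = -5*d^2 + 3*d - 8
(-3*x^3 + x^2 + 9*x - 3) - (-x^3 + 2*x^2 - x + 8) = -2*x^3 - x^2 + 10*x - 11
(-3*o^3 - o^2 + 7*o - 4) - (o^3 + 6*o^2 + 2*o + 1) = -4*o^3 - 7*o^2 + 5*o - 5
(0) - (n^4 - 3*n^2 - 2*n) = -n^4 + 3*n^2 + 2*n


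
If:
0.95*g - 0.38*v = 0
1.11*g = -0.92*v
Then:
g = 0.00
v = 0.00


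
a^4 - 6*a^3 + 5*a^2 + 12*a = a*(a - 4)*(a - 3)*(a + 1)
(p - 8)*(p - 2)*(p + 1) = p^3 - 9*p^2 + 6*p + 16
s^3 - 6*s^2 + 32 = (s - 4)^2*(s + 2)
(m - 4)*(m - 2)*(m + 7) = m^3 + m^2 - 34*m + 56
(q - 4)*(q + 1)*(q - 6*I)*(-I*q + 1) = -I*q^4 - 5*q^3 + 3*I*q^3 + 15*q^2 - 2*I*q^2 + 20*q + 18*I*q + 24*I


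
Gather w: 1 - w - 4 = -w - 3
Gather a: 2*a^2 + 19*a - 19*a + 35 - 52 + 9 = 2*a^2 - 8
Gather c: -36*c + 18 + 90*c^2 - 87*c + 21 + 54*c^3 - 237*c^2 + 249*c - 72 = 54*c^3 - 147*c^2 + 126*c - 33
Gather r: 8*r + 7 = 8*r + 7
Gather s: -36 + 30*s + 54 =30*s + 18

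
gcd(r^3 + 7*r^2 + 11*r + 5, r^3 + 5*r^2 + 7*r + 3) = r^2 + 2*r + 1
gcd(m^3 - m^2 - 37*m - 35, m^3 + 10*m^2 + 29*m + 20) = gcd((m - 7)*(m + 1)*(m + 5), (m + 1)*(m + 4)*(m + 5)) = m^2 + 6*m + 5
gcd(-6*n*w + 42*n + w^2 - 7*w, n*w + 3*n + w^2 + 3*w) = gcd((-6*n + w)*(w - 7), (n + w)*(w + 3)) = 1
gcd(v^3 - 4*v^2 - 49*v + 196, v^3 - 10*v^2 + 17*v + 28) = v^2 - 11*v + 28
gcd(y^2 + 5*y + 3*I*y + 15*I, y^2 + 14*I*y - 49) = 1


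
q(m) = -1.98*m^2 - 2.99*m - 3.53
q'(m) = -3.96*m - 2.99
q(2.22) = -19.93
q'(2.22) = -11.78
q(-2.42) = -7.89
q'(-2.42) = 6.59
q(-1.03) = -2.55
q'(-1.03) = 1.09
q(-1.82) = -4.65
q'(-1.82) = 4.22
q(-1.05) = -2.57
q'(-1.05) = 1.17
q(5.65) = -83.63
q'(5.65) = -25.36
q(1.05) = -8.85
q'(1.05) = -7.15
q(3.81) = -43.66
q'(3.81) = -18.08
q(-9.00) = -137.00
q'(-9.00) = 32.65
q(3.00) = -30.32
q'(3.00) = -14.87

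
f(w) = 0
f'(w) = 0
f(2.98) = 0.00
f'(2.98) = 0.00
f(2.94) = 0.00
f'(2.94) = 0.00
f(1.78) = 0.00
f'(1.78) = 0.00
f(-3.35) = 0.00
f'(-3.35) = 0.00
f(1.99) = 0.00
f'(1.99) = 0.00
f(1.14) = 0.00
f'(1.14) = 0.00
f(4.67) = 0.00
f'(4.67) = 0.00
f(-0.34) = 0.00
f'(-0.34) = 0.00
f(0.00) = 0.00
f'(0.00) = 0.00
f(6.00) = 0.00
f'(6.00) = 0.00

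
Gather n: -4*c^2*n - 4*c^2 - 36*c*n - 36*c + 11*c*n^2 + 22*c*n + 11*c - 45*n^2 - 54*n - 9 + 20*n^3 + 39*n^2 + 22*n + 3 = -4*c^2 - 25*c + 20*n^3 + n^2*(11*c - 6) + n*(-4*c^2 - 14*c - 32) - 6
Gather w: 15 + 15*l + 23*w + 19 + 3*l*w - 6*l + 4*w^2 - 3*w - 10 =9*l + 4*w^2 + w*(3*l + 20) + 24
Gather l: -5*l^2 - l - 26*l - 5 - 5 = -5*l^2 - 27*l - 10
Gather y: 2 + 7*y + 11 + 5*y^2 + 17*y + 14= 5*y^2 + 24*y + 27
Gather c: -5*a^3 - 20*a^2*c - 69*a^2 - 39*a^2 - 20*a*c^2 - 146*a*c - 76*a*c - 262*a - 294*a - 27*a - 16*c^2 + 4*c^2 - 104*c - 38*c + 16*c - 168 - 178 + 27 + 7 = -5*a^3 - 108*a^2 - 583*a + c^2*(-20*a - 12) + c*(-20*a^2 - 222*a - 126) - 312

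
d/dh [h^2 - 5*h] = 2*h - 5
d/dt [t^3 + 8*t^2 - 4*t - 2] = 3*t^2 + 16*t - 4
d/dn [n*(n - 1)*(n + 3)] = 3*n^2 + 4*n - 3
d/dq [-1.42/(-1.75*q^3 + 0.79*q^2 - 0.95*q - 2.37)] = (-7.455*q^2 + 2.2436*q - 1.349)/(1.75*q^3 - 0.79*q^2 + 0.95*q + 2.37)^2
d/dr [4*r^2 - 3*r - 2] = 8*r - 3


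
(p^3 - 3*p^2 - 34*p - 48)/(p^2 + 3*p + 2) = (p^2 - 5*p - 24)/(p + 1)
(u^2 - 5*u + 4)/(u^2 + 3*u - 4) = (u - 4)/(u + 4)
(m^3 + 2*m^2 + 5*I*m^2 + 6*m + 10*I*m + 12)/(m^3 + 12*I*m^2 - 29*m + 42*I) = (m + 2)/(m + 7*I)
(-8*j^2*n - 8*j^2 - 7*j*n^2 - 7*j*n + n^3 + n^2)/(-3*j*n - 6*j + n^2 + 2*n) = (8*j^2*n + 8*j^2 + 7*j*n^2 + 7*j*n - n^3 - n^2)/(3*j*n + 6*j - n^2 - 2*n)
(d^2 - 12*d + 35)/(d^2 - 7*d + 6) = (d^2 - 12*d + 35)/(d^2 - 7*d + 6)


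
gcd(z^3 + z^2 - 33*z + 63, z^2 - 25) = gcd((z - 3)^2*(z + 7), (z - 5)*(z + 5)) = 1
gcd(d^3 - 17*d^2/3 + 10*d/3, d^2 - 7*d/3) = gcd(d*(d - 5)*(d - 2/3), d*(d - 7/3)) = d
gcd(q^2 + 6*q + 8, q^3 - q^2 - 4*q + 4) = q + 2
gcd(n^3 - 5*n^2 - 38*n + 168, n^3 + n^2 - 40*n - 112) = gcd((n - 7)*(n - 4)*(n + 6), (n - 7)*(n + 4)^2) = n - 7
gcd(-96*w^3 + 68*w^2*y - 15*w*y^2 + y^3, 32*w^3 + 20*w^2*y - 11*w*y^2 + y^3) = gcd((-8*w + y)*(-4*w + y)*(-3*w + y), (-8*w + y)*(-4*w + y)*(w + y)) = 32*w^2 - 12*w*y + y^2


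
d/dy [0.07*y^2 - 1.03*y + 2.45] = 0.14*y - 1.03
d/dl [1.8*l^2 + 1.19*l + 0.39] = 3.6*l + 1.19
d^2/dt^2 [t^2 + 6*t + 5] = 2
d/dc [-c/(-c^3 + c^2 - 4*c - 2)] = (c^3 - c^2 - c*(3*c^2 - 2*c + 4) + 4*c + 2)/(c^3 - c^2 + 4*c + 2)^2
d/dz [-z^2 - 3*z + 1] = -2*z - 3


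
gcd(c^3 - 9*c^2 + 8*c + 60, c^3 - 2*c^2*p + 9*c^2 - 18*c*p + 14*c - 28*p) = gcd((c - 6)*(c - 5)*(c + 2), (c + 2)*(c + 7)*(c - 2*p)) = c + 2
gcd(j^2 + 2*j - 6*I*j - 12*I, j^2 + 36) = j - 6*I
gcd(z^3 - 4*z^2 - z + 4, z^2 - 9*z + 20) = z - 4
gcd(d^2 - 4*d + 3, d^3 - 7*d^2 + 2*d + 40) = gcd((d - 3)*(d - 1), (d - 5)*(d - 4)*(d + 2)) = 1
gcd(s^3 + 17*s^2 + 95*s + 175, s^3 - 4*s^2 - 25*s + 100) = s + 5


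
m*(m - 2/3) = m^2 - 2*m/3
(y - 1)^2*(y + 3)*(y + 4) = y^4 + 5*y^3 - y^2 - 17*y + 12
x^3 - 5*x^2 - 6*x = x*(x - 6)*(x + 1)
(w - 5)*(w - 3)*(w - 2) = w^3 - 10*w^2 + 31*w - 30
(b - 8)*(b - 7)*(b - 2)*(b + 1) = b^4 - 16*b^3 + 69*b^2 - 26*b - 112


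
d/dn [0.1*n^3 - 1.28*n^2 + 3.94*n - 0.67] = 0.3*n^2 - 2.56*n + 3.94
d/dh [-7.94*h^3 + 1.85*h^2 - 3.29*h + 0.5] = -23.82*h^2 + 3.7*h - 3.29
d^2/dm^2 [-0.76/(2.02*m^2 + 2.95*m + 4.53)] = (6.202208*m^2 + 9.05768*m - 0.76*(4.04*m + 2.95)*(8.08*m + 5.9) + 13.908912)/(2.02*m^2 + 2.95*m + 4.53)^3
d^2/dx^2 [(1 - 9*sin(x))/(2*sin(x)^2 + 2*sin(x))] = (9*sin(x) - 22 + 1/sin(x) + 4/sin(x)^2 + 2/sin(x)^3)/(2*(sin(x) + 1)^2)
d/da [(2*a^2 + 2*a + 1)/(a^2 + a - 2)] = -(10*a + 5)/(a^2 + a - 2)^2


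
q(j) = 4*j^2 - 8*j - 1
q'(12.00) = 88.00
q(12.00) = 479.00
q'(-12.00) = -104.00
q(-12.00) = 671.00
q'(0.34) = -5.28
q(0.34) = -3.26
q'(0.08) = -7.36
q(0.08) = -1.61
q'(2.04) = 8.32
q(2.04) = -0.67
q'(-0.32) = -10.56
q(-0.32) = 1.97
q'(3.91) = 23.28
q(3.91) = 28.87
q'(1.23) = 1.84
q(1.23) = -4.79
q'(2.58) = 12.64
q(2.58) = 4.99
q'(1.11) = 0.88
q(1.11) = -4.95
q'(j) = 8*j - 8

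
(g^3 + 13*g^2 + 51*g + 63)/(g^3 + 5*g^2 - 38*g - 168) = (g^2 + 6*g + 9)/(g^2 - 2*g - 24)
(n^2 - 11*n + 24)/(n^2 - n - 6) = (n - 8)/(n + 2)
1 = 1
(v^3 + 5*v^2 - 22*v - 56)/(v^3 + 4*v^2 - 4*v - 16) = (v^2 + 3*v - 28)/(v^2 + 2*v - 8)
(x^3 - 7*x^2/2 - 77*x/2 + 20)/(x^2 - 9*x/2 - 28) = (2*x^2 + 9*x - 5)/(2*x + 7)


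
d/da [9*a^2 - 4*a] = 18*a - 4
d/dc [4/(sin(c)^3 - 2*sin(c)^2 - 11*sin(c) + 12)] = 4*(-3*sin(c)^2 + 4*sin(c) + 11)*cos(c)/(sin(c)^3 - 2*sin(c)^2 - 11*sin(c) + 12)^2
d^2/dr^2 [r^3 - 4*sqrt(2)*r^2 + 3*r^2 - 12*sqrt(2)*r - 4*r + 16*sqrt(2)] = 6*r - 8*sqrt(2) + 6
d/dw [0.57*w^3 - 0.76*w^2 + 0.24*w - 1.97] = 1.71*w^2 - 1.52*w + 0.24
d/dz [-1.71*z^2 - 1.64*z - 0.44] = -3.42*z - 1.64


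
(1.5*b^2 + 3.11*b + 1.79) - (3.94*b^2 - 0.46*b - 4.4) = -2.44*b^2 + 3.57*b + 6.19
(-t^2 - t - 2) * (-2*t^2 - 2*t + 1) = 2*t^4 + 4*t^3 + 5*t^2 + 3*t - 2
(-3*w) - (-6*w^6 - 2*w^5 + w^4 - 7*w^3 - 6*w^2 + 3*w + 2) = 6*w^6 + 2*w^5 - w^4 + 7*w^3 + 6*w^2 - 6*w - 2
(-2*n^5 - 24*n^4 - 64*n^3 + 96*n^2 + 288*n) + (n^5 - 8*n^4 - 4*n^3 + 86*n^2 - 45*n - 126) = -n^5 - 32*n^4 - 68*n^3 + 182*n^2 + 243*n - 126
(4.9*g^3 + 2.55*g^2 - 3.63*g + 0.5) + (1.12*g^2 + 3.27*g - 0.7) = 4.9*g^3 + 3.67*g^2 - 0.36*g - 0.2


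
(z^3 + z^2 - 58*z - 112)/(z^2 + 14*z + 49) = (z^2 - 6*z - 16)/(z + 7)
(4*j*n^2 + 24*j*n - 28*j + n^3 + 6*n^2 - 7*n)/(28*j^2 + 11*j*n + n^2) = (n^2 + 6*n - 7)/(7*j + n)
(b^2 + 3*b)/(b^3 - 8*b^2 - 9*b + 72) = b/(b^2 - 11*b + 24)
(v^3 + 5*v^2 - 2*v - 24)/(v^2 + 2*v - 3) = (v^2 + 2*v - 8)/(v - 1)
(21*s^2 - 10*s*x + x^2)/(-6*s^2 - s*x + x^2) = (-7*s + x)/(2*s + x)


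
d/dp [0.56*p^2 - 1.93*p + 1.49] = 1.12*p - 1.93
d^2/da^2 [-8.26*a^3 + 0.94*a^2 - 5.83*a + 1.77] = 1.88 - 49.56*a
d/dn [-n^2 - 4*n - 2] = -2*n - 4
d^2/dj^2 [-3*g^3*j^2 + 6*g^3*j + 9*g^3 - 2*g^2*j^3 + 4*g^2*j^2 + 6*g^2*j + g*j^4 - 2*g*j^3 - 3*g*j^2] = 2*g*(-3*g^2 - 6*g*j + 4*g + 6*j^2 - 6*j - 3)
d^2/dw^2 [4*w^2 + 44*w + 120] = 8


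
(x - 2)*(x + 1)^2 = x^3 - 3*x - 2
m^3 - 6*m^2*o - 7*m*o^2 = m*(m - 7*o)*(m + o)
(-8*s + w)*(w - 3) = -8*s*w + 24*s + w^2 - 3*w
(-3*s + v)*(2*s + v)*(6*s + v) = -36*s^3 - 12*s^2*v + 5*s*v^2 + v^3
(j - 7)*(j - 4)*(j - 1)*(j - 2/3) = j^4 - 38*j^3/3 + 47*j^2 - 54*j + 56/3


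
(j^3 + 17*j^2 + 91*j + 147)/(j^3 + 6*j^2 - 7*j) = (j^2 + 10*j + 21)/(j*(j - 1))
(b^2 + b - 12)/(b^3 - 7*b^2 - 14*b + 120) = (b - 3)/(b^2 - 11*b + 30)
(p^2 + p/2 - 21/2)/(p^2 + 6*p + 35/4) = 2*(p - 3)/(2*p + 5)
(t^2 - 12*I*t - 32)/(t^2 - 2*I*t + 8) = (t - 8*I)/(t + 2*I)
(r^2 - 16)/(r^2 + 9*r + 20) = (r - 4)/(r + 5)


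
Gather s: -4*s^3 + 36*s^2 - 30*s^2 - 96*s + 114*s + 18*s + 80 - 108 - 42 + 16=-4*s^3 + 6*s^2 + 36*s - 54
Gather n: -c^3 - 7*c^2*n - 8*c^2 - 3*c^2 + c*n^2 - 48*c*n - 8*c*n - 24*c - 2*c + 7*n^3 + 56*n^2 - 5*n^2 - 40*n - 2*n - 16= -c^3 - 11*c^2 - 26*c + 7*n^3 + n^2*(c + 51) + n*(-7*c^2 - 56*c - 42) - 16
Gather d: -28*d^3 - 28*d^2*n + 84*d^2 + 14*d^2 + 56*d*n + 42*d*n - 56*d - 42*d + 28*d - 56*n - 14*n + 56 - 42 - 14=-28*d^3 + d^2*(98 - 28*n) + d*(98*n - 70) - 70*n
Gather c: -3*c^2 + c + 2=-3*c^2 + c + 2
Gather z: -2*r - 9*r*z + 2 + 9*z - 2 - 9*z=-9*r*z - 2*r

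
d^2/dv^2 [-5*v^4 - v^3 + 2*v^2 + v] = -60*v^2 - 6*v + 4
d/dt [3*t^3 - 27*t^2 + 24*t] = 9*t^2 - 54*t + 24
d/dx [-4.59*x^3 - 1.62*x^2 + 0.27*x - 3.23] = -13.77*x^2 - 3.24*x + 0.27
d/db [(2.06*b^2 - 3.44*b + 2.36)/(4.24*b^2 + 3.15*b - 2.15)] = (21.0746*b^2 - 28.8708*b - 0.0379999999999994)/(17.9776*b^4 + 26.712*b^3 - 8.3095*b^2 - 13.545*b + 4.6225)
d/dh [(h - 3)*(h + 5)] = 2*h + 2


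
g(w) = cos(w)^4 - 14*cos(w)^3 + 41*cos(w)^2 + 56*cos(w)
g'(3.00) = 9.91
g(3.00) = -0.71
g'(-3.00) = -9.91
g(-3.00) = -0.71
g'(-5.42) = -70.41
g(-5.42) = 50.06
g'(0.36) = -34.96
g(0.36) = 77.61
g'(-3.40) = 16.90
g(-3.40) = -2.29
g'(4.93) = 70.09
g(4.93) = 13.86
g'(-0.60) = 54.95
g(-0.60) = 66.74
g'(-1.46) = 64.16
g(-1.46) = 6.67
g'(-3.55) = 22.92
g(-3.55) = -5.33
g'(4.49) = 34.95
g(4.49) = -10.20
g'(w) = -4*sin(w)*cos(w)^3 + 42*sin(w)*cos(w)^2 - 82*sin(w)*cos(w) - 56*sin(w)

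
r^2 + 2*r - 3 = (r - 1)*(r + 3)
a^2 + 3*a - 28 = (a - 4)*(a + 7)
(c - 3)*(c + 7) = c^2 + 4*c - 21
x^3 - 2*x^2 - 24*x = x*(x - 6)*(x + 4)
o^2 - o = o*(o - 1)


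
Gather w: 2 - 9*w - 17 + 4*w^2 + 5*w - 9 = 4*w^2 - 4*w - 24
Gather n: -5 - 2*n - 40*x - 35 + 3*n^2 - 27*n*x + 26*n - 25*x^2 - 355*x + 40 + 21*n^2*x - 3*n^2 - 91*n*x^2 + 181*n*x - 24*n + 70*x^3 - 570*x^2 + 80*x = 21*n^2*x + n*(-91*x^2 + 154*x) + 70*x^3 - 595*x^2 - 315*x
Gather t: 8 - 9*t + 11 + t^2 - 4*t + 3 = t^2 - 13*t + 22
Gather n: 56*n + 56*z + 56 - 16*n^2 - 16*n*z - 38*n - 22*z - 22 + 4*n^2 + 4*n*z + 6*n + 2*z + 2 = -12*n^2 + n*(24 - 12*z) + 36*z + 36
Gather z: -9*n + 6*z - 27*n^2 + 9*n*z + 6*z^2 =-27*n^2 - 9*n + 6*z^2 + z*(9*n + 6)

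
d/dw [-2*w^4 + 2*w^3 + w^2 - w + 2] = -8*w^3 + 6*w^2 + 2*w - 1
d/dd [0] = 0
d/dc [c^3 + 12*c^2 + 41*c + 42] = 3*c^2 + 24*c + 41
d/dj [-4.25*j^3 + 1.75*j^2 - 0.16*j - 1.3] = -12.75*j^2 + 3.5*j - 0.16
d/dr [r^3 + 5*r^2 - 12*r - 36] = 3*r^2 + 10*r - 12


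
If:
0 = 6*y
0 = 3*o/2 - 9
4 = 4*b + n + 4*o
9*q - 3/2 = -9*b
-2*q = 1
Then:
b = 2/3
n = -68/3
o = 6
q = -1/2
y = 0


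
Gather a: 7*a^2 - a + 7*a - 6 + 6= 7*a^2 + 6*a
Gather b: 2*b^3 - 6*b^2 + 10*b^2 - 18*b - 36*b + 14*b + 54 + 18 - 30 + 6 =2*b^3 + 4*b^2 - 40*b + 48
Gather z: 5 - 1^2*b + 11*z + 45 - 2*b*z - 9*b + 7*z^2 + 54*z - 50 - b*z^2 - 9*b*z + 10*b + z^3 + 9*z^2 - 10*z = z^3 + z^2*(16 - b) + z*(55 - 11*b)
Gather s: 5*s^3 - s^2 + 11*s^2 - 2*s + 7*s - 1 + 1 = 5*s^3 + 10*s^2 + 5*s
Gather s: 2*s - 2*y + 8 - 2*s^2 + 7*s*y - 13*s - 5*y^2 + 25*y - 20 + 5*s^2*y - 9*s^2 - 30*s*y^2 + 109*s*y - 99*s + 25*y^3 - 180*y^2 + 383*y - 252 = s^2*(5*y - 11) + s*(-30*y^2 + 116*y - 110) + 25*y^3 - 185*y^2 + 406*y - 264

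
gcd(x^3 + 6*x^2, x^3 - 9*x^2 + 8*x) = x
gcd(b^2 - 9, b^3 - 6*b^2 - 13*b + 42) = b + 3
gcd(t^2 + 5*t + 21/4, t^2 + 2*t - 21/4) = t + 7/2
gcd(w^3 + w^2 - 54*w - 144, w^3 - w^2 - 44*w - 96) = w^2 - 5*w - 24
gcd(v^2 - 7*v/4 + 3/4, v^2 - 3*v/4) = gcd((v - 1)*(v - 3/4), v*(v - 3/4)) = v - 3/4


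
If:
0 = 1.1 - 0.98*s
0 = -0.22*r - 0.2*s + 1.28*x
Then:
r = 5.81818181818182*x - 1.02040816326531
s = 1.12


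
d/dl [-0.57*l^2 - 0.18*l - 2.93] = -1.14*l - 0.18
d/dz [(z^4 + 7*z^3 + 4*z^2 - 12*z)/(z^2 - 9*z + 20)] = 2*(z^5 - 10*z^4 - 23*z^3 + 198*z^2 + 80*z - 120)/(z^4 - 18*z^3 + 121*z^2 - 360*z + 400)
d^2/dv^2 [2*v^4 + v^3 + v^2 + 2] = 24*v^2 + 6*v + 2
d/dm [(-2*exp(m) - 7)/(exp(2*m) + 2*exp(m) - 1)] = 2*((exp(m) + 1)*(2*exp(m) + 7) - exp(2*m) - 2*exp(m) + 1)*exp(m)/(exp(2*m) + 2*exp(m) - 1)^2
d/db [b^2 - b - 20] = 2*b - 1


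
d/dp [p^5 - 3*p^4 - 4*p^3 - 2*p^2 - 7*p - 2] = 5*p^4 - 12*p^3 - 12*p^2 - 4*p - 7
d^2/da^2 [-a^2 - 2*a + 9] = -2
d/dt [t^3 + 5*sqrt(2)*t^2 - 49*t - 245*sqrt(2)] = 3*t^2 + 10*sqrt(2)*t - 49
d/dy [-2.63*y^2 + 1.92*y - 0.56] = 1.92 - 5.26*y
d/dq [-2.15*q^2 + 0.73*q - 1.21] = 0.73 - 4.3*q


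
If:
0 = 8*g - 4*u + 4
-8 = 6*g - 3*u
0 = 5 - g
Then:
No Solution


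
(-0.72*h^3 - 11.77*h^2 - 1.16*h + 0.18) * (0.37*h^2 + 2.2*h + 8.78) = -0.2664*h^5 - 5.9389*h^4 - 32.6448*h^3 - 105.826*h^2 - 9.7888*h + 1.5804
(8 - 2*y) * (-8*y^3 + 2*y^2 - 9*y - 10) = 16*y^4 - 68*y^3 + 34*y^2 - 52*y - 80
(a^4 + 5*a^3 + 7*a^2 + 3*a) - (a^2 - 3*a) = a^4 + 5*a^3 + 6*a^2 + 6*a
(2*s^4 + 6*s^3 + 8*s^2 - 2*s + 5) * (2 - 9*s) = -18*s^5 - 50*s^4 - 60*s^3 + 34*s^2 - 49*s + 10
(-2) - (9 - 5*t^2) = 5*t^2 - 11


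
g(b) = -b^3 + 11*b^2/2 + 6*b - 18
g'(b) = -3*b^2 + 11*b + 6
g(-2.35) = 11.25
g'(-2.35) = -36.42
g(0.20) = -16.59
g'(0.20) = 8.08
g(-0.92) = -18.09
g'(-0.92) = -6.66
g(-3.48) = 69.87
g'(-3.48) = -68.61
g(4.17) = 30.15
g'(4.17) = -0.30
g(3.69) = 28.79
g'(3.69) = 5.74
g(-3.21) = 52.49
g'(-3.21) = -60.22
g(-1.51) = -11.08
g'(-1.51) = -17.45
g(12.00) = -882.00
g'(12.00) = -294.00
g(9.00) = -247.50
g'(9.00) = -138.00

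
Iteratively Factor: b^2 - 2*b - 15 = (b - 5)*(b + 3)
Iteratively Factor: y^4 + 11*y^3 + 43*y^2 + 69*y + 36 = (y + 1)*(y^3 + 10*y^2 + 33*y + 36) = (y + 1)*(y + 4)*(y^2 + 6*y + 9) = (y + 1)*(y + 3)*(y + 4)*(y + 3)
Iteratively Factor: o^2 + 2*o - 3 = (o + 3)*(o - 1)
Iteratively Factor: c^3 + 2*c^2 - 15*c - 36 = (c + 3)*(c^2 - c - 12) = (c + 3)^2*(c - 4)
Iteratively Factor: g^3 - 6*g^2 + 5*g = (g - 1)*(g^2 - 5*g) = g*(g - 1)*(g - 5)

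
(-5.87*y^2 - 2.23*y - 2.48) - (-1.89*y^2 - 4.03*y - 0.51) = -3.98*y^2 + 1.8*y - 1.97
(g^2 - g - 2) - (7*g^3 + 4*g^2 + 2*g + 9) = -7*g^3 - 3*g^2 - 3*g - 11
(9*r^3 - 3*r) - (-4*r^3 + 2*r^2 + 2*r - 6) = 13*r^3 - 2*r^2 - 5*r + 6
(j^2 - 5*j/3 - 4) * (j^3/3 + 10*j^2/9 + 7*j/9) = j^5/3 + 5*j^4/9 - 65*j^3/27 - 155*j^2/27 - 28*j/9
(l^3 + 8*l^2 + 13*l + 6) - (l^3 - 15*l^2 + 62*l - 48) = 23*l^2 - 49*l + 54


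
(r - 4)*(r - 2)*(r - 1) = r^3 - 7*r^2 + 14*r - 8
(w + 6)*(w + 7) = w^2 + 13*w + 42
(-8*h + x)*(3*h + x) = -24*h^2 - 5*h*x + x^2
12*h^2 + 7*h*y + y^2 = (3*h + y)*(4*h + y)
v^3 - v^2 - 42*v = v*(v - 7)*(v + 6)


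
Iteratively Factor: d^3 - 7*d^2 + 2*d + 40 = (d - 5)*(d^2 - 2*d - 8) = (d - 5)*(d + 2)*(d - 4)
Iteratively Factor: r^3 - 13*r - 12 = (r + 3)*(r^2 - 3*r - 4) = (r - 4)*(r + 3)*(r + 1)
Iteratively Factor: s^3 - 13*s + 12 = (s - 1)*(s^2 + s - 12) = (s - 3)*(s - 1)*(s + 4)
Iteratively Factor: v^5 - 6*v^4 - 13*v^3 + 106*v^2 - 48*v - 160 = (v + 1)*(v^4 - 7*v^3 - 6*v^2 + 112*v - 160) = (v - 2)*(v + 1)*(v^3 - 5*v^2 - 16*v + 80) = (v - 5)*(v - 2)*(v + 1)*(v^2 - 16) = (v - 5)*(v - 4)*(v - 2)*(v + 1)*(v + 4)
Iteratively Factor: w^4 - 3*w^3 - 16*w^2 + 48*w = (w + 4)*(w^3 - 7*w^2 + 12*w) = w*(w + 4)*(w^2 - 7*w + 12) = w*(w - 4)*(w + 4)*(w - 3)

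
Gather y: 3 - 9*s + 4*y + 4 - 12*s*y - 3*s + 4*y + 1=-12*s + y*(8 - 12*s) + 8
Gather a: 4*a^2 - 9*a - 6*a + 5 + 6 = 4*a^2 - 15*a + 11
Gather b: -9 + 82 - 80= -7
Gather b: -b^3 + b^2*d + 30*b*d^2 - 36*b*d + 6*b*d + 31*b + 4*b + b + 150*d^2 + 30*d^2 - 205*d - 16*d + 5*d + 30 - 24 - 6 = -b^3 + b^2*d + b*(30*d^2 - 30*d + 36) + 180*d^2 - 216*d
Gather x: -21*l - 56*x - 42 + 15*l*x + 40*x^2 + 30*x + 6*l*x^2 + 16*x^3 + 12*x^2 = -21*l + 16*x^3 + x^2*(6*l + 52) + x*(15*l - 26) - 42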